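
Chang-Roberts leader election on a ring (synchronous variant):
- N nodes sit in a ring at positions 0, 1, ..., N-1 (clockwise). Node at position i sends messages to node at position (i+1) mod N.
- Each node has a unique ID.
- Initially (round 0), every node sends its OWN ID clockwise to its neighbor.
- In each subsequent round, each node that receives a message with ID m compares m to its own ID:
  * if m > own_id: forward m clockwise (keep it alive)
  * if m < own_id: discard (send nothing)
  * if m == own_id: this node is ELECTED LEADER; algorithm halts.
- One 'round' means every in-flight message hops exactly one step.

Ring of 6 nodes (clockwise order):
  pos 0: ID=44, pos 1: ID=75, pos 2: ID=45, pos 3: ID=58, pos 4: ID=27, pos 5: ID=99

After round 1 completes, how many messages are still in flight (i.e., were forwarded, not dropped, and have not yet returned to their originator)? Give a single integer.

Round 1: pos1(id75) recv 44: drop; pos2(id45) recv 75: fwd; pos3(id58) recv 45: drop; pos4(id27) recv 58: fwd; pos5(id99) recv 27: drop; pos0(id44) recv 99: fwd
After round 1: 3 messages still in flight

Answer: 3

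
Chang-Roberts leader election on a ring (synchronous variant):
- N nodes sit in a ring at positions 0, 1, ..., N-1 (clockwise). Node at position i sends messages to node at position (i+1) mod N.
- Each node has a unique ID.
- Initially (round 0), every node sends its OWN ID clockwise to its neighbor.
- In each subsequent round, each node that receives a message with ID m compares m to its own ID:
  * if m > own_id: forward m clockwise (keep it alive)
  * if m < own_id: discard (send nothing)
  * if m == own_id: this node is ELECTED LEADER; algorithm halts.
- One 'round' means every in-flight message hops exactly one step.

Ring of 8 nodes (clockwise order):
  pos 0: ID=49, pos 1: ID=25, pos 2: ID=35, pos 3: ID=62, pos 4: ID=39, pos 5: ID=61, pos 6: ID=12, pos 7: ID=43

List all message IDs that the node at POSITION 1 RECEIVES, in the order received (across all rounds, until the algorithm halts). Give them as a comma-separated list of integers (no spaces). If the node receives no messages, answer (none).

Round 1: pos1(id25) recv 49: fwd; pos2(id35) recv 25: drop; pos3(id62) recv 35: drop; pos4(id39) recv 62: fwd; pos5(id61) recv 39: drop; pos6(id12) recv 61: fwd; pos7(id43) recv 12: drop; pos0(id49) recv 43: drop
Round 2: pos2(id35) recv 49: fwd; pos5(id61) recv 62: fwd; pos7(id43) recv 61: fwd
Round 3: pos3(id62) recv 49: drop; pos6(id12) recv 62: fwd; pos0(id49) recv 61: fwd
Round 4: pos7(id43) recv 62: fwd; pos1(id25) recv 61: fwd
Round 5: pos0(id49) recv 62: fwd; pos2(id35) recv 61: fwd
Round 6: pos1(id25) recv 62: fwd; pos3(id62) recv 61: drop
Round 7: pos2(id35) recv 62: fwd
Round 8: pos3(id62) recv 62: ELECTED

Answer: 49,61,62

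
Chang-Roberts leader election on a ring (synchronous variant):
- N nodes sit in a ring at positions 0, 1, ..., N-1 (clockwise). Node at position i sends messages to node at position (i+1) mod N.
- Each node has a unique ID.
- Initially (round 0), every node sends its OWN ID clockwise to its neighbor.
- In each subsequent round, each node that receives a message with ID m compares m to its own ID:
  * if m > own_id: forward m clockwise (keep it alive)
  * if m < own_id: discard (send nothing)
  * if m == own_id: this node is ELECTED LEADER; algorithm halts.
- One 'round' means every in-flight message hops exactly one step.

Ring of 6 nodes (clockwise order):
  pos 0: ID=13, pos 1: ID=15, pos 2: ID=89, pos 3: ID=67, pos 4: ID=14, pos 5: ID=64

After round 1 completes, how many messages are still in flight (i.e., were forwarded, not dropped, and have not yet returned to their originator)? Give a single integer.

Answer: 3

Derivation:
Round 1: pos1(id15) recv 13: drop; pos2(id89) recv 15: drop; pos3(id67) recv 89: fwd; pos4(id14) recv 67: fwd; pos5(id64) recv 14: drop; pos0(id13) recv 64: fwd
After round 1: 3 messages still in flight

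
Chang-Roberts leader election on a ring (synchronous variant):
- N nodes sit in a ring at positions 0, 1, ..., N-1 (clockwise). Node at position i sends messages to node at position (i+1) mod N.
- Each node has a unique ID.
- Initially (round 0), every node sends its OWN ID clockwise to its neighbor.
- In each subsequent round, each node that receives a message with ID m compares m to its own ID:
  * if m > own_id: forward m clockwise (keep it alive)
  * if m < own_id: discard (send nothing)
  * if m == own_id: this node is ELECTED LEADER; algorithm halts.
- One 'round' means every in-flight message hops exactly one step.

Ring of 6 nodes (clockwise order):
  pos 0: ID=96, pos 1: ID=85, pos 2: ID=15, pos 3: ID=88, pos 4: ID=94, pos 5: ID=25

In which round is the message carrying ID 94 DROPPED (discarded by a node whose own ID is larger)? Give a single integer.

Round 1: pos1(id85) recv 96: fwd; pos2(id15) recv 85: fwd; pos3(id88) recv 15: drop; pos4(id94) recv 88: drop; pos5(id25) recv 94: fwd; pos0(id96) recv 25: drop
Round 2: pos2(id15) recv 96: fwd; pos3(id88) recv 85: drop; pos0(id96) recv 94: drop
Round 3: pos3(id88) recv 96: fwd
Round 4: pos4(id94) recv 96: fwd
Round 5: pos5(id25) recv 96: fwd
Round 6: pos0(id96) recv 96: ELECTED
Message ID 94 originates at pos 4; dropped at pos 0 in round 2

Answer: 2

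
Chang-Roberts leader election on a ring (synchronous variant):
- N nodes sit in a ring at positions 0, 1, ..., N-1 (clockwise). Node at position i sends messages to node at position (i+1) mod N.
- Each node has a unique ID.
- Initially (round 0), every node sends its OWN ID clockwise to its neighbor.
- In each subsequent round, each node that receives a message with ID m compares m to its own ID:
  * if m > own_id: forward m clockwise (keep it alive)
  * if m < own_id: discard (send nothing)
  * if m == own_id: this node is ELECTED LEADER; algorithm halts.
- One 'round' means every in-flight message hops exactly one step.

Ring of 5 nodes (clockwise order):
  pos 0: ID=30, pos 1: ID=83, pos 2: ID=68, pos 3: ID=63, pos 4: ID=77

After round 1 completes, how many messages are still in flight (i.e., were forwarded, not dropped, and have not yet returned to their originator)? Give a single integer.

Round 1: pos1(id83) recv 30: drop; pos2(id68) recv 83: fwd; pos3(id63) recv 68: fwd; pos4(id77) recv 63: drop; pos0(id30) recv 77: fwd
After round 1: 3 messages still in flight

Answer: 3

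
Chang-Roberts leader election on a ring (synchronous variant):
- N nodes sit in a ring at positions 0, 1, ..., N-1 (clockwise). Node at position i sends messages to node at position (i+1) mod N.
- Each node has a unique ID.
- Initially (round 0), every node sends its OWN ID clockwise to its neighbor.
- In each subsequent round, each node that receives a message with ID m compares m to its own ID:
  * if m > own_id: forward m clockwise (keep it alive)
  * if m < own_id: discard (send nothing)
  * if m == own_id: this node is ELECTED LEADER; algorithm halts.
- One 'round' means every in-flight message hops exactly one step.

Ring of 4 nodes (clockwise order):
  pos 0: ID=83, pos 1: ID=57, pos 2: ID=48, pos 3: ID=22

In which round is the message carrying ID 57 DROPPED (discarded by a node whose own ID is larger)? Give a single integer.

Answer: 3

Derivation:
Round 1: pos1(id57) recv 83: fwd; pos2(id48) recv 57: fwd; pos3(id22) recv 48: fwd; pos0(id83) recv 22: drop
Round 2: pos2(id48) recv 83: fwd; pos3(id22) recv 57: fwd; pos0(id83) recv 48: drop
Round 3: pos3(id22) recv 83: fwd; pos0(id83) recv 57: drop
Round 4: pos0(id83) recv 83: ELECTED
Message ID 57 originates at pos 1; dropped at pos 0 in round 3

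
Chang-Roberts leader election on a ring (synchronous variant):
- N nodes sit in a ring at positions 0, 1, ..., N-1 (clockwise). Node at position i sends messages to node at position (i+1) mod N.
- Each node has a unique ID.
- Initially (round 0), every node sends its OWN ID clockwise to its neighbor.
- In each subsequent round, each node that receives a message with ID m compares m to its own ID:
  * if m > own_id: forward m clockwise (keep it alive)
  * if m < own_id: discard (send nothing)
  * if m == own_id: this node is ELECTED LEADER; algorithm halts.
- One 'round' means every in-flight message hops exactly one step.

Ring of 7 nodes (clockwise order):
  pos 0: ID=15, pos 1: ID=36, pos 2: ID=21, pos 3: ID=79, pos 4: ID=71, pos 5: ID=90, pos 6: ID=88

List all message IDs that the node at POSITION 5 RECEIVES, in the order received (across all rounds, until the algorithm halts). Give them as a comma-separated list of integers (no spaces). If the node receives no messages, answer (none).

Answer: 71,79,88,90

Derivation:
Round 1: pos1(id36) recv 15: drop; pos2(id21) recv 36: fwd; pos3(id79) recv 21: drop; pos4(id71) recv 79: fwd; pos5(id90) recv 71: drop; pos6(id88) recv 90: fwd; pos0(id15) recv 88: fwd
Round 2: pos3(id79) recv 36: drop; pos5(id90) recv 79: drop; pos0(id15) recv 90: fwd; pos1(id36) recv 88: fwd
Round 3: pos1(id36) recv 90: fwd; pos2(id21) recv 88: fwd
Round 4: pos2(id21) recv 90: fwd; pos3(id79) recv 88: fwd
Round 5: pos3(id79) recv 90: fwd; pos4(id71) recv 88: fwd
Round 6: pos4(id71) recv 90: fwd; pos5(id90) recv 88: drop
Round 7: pos5(id90) recv 90: ELECTED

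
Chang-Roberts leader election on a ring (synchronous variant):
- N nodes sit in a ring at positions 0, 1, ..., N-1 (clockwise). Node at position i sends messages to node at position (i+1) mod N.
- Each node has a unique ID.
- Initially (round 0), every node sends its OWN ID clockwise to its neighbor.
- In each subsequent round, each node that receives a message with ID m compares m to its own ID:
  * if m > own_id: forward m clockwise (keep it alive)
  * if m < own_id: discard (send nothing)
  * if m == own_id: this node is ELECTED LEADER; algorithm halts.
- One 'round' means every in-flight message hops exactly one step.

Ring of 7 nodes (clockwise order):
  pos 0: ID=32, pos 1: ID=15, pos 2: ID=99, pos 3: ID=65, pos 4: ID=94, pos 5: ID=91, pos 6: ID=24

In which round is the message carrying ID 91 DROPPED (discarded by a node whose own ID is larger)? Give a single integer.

Round 1: pos1(id15) recv 32: fwd; pos2(id99) recv 15: drop; pos3(id65) recv 99: fwd; pos4(id94) recv 65: drop; pos5(id91) recv 94: fwd; pos6(id24) recv 91: fwd; pos0(id32) recv 24: drop
Round 2: pos2(id99) recv 32: drop; pos4(id94) recv 99: fwd; pos6(id24) recv 94: fwd; pos0(id32) recv 91: fwd
Round 3: pos5(id91) recv 99: fwd; pos0(id32) recv 94: fwd; pos1(id15) recv 91: fwd
Round 4: pos6(id24) recv 99: fwd; pos1(id15) recv 94: fwd; pos2(id99) recv 91: drop
Round 5: pos0(id32) recv 99: fwd; pos2(id99) recv 94: drop
Round 6: pos1(id15) recv 99: fwd
Round 7: pos2(id99) recv 99: ELECTED
Message ID 91 originates at pos 5; dropped at pos 2 in round 4

Answer: 4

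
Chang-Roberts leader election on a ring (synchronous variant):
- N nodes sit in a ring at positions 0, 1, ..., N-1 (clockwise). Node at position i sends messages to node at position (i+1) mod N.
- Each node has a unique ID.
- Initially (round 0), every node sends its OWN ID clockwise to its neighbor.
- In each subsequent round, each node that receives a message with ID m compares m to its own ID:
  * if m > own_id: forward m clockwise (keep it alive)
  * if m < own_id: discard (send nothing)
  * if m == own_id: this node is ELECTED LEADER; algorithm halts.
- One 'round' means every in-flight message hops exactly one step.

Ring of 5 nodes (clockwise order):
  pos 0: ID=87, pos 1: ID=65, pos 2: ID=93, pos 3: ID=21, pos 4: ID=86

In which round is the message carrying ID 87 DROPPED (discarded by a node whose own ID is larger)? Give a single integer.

Round 1: pos1(id65) recv 87: fwd; pos2(id93) recv 65: drop; pos3(id21) recv 93: fwd; pos4(id86) recv 21: drop; pos0(id87) recv 86: drop
Round 2: pos2(id93) recv 87: drop; pos4(id86) recv 93: fwd
Round 3: pos0(id87) recv 93: fwd
Round 4: pos1(id65) recv 93: fwd
Round 5: pos2(id93) recv 93: ELECTED
Message ID 87 originates at pos 0; dropped at pos 2 in round 2

Answer: 2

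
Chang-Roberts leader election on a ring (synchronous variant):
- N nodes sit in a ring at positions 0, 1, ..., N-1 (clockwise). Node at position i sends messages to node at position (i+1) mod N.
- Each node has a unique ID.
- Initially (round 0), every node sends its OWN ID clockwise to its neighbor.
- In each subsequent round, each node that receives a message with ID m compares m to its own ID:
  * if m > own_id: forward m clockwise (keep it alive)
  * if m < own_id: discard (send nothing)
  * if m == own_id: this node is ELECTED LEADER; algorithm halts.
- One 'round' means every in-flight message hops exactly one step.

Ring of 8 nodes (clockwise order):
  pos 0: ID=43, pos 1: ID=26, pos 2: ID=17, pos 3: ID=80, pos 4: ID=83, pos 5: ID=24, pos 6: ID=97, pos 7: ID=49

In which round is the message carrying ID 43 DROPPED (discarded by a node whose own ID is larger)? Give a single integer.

Answer: 3

Derivation:
Round 1: pos1(id26) recv 43: fwd; pos2(id17) recv 26: fwd; pos3(id80) recv 17: drop; pos4(id83) recv 80: drop; pos5(id24) recv 83: fwd; pos6(id97) recv 24: drop; pos7(id49) recv 97: fwd; pos0(id43) recv 49: fwd
Round 2: pos2(id17) recv 43: fwd; pos3(id80) recv 26: drop; pos6(id97) recv 83: drop; pos0(id43) recv 97: fwd; pos1(id26) recv 49: fwd
Round 3: pos3(id80) recv 43: drop; pos1(id26) recv 97: fwd; pos2(id17) recv 49: fwd
Round 4: pos2(id17) recv 97: fwd; pos3(id80) recv 49: drop
Round 5: pos3(id80) recv 97: fwd
Round 6: pos4(id83) recv 97: fwd
Round 7: pos5(id24) recv 97: fwd
Round 8: pos6(id97) recv 97: ELECTED
Message ID 43 originates at pos 0; dropped at pos 3 in round 3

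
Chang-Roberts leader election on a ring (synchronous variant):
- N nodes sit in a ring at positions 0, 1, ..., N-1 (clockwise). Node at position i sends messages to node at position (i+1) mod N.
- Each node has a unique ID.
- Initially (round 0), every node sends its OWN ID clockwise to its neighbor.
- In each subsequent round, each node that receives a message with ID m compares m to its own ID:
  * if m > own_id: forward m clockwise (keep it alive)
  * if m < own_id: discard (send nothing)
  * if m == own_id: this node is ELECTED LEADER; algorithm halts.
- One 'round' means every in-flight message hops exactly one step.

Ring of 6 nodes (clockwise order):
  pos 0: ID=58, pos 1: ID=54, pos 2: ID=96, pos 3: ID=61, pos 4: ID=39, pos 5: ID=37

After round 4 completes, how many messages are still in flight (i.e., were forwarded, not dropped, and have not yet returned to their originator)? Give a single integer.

Answer: 2

Derivation:
Round 1: pos1(id54) recv 58: fwd; pos2(id96) recv 54: drop; pos3(id61) recv 96: fwd; pos4(id39) recv 61: fwd; pos5(id37) recv 39: fwd; pos0(id58) recv 37: drop
Round 2: pos2(id96) recv 58: drop; pos4(id39) recv 96: fwd; pos5(id37) recv 61: fwd; pos0(id58) recv 39: drop
Round 3: pos5(id37) recv 96: fwd; pos0(id58) recv 61: fwd
Round 4: pos0(id58) recv 96: fwd; pos1(id54) recv 61: fwd
After round 4: 2 messages still in flight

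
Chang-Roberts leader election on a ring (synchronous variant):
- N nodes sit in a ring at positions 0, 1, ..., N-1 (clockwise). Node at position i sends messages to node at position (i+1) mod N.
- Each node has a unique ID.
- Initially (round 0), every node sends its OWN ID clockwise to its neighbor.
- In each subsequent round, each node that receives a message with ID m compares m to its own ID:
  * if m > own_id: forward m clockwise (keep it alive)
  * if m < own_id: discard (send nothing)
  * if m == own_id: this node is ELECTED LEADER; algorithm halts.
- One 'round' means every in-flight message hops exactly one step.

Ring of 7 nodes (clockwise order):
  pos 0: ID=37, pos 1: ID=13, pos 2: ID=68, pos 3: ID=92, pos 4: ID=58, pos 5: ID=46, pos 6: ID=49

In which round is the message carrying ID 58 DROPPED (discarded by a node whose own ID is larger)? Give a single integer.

Round 1: pos1(id13) recv 37: fwd; pos2(id68) recv 13: drop; pos3(id92) recv 68: drop; pos4(id58) recv 92: fwd; pos5(id46) recv 58: fwd; pos6(id49) recv 46: drop; pos0(id37) recv 49: fwd
Round 2: pos2(id68) recv 37: drop; pos5(id46) recv 92: fwd; pos6(id49) recv 58: fwd; pos1(id13) recv 49: fwd
Round 3: pos6(id49) recv 92: fwd; pos0(id37) recv 58: fwd; pos2(id68) recv 49: drop
Round 4: pos0(id37) recv 92: fwd; pos1(id13) recv 58: fwd
Round 5: pos1(id13) recv 92: fwd; pos2(id68) recv 58: drop
Round 6: pos2(id68) recv 92: fwd
Round 7: pos3(id92) recv 92: ELECTED
Message ID 58 originates at pos 4; dropped at pos 2 in round 5

Answer: 5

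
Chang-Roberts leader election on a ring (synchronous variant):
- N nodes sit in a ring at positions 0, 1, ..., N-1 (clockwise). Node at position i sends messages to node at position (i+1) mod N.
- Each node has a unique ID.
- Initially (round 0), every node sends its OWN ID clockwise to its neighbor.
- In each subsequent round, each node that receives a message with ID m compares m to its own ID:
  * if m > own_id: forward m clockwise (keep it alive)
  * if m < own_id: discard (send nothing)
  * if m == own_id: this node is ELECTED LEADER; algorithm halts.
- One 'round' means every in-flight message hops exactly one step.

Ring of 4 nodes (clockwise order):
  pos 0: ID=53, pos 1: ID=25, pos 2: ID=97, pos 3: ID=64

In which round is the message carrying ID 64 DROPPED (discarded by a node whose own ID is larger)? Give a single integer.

Answer: 3

Derivation:
Round 1: pos1(id25) recv 53: fwd; pos2(id97) recv 25: drop; pos3(id64) recv 97: fwd; pos0(id53) recv 64: fwd
Round 2: pos2(id97) recv 53: drop; pos0(id53) recv 97: fwd; pos1(id25) recv 64: fwd
Round 3: pos1(id25) recv 97: fwd; pos2(id97) recv 64: drop
Round 4: pos2(id97) recv 97: ELECTED
Message ID 64 originates at pos 3; dropped at pos 2 in round 3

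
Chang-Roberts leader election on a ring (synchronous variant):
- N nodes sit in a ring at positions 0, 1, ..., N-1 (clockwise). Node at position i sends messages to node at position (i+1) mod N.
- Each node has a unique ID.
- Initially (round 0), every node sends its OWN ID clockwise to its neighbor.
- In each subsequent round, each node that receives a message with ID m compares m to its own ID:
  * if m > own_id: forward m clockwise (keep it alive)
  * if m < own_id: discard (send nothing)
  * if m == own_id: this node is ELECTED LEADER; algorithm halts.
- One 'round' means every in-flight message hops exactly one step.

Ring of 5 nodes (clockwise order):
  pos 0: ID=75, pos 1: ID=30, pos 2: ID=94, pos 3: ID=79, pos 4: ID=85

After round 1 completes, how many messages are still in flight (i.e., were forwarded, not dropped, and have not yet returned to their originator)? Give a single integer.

Round 1: pos1(id30) recv 75: fwd; pos2(id94) recv 30: drop; pos3(id79) recv 94: fwd; pos4(id85) recv 79: drop; pos0(id75) recv 85: fwd
After round 1: 3 messages still in flight

Answer: 3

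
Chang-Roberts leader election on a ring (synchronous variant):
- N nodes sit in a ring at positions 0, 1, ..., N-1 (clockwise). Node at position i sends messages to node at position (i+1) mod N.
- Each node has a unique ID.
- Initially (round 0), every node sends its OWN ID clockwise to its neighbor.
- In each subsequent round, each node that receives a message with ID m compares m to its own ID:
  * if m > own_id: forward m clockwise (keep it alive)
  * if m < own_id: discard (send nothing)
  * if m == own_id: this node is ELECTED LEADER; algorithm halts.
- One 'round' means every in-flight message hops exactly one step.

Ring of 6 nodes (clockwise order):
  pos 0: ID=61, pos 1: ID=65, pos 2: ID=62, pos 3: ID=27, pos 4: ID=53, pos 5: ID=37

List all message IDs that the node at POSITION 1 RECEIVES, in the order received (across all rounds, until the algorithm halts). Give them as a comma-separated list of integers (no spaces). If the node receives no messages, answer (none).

Round 1: pos1(id65) recv 61: drop; pos2(id62) recv 65: fwd; pos3(id27) recv 62: fwd; pos4(id53) recv 27: drop; pos5(id37) recv 53: fwd; pos0(id61) recv 37: drop
Round 2: pos3(id27) recv 65: fwd; pos4(id53) recv 62: fwd; pos0(id61) recv 53: drop
Round 3: pos4(id53) recv 65: fwd; pos5(id37) recv 62: fwd
Round 4: pos5(id37) recv 65: fwd; pos0(id61) recv 62: fwd
Round 5: pos0(id61) recv 65: fwd; pos1(id65) recv 62: drop
Round 6: pos1(id65) recv 65: ELECTED

Answer: 61,62,65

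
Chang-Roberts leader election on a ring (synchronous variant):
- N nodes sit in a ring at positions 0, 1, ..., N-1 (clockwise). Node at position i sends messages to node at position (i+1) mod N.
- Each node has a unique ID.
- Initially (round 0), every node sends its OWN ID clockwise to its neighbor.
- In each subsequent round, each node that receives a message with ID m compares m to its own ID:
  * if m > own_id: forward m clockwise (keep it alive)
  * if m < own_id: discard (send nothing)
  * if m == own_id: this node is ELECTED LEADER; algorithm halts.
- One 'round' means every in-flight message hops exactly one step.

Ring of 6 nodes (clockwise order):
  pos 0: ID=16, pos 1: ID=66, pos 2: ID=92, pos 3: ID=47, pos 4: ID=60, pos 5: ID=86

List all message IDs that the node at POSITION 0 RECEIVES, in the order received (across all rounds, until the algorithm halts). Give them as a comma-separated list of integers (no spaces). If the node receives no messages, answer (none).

Answer: 86,92

Derivation:
Round 1: pos1(id66) recv 16: drop; pos2(id92) recv 66: drop; pos3(id47) recv 92: fwd; pos4(id60) recv 47: drop; pos5(id86) recv 60: drop; pos0(id16) recv 86: fwd
Round 2: pos4(id60) recv 92: fwd; pos1(id66) recv 86: fwd
Round 3: pos5(id86) recv 92: fwd; pos2(id92) recv 86: drop
Round 4: pos0(id16) recv 92: fwd
Round 5: pos1(id66) recv 92: fwd
Round 6: pos2(id92) recv 92: ELECTED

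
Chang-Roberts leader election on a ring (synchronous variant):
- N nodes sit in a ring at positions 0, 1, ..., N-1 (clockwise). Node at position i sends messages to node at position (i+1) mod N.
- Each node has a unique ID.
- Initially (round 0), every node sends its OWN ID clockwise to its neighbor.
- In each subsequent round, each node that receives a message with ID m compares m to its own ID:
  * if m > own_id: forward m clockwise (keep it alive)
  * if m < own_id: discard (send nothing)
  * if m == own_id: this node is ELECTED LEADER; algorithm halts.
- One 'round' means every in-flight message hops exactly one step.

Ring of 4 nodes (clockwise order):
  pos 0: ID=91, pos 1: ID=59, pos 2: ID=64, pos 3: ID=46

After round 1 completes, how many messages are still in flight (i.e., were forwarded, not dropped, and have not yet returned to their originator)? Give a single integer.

Round 1: pos1(id59) recv 91: fwd; pos2(id64) recv 59: drop; pos3(id46) recv 64: fwd; pos0(id91) recv 46: drop
After round 1: 2 messages still in flight

Answer: 2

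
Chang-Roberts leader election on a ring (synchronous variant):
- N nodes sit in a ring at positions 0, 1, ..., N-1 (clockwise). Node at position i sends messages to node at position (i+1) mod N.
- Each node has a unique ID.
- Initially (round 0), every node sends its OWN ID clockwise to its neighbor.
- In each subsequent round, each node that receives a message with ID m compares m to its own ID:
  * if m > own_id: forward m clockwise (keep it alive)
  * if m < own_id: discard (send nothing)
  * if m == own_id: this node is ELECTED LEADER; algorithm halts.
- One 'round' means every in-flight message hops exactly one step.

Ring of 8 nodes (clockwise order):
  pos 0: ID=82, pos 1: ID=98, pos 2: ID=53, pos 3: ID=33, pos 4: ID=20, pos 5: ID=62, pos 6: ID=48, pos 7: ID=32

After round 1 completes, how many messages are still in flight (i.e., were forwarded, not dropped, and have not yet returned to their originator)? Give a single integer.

Round 1: pos1(id98) recv 82: drop; pos2(id53) recv 98: fwd; pos3(id33) recv 53: fwd; pos4(id20) recv 33: fwd; pos5(id62) recv 20: drop; pos6(id48) recv 62: fwd; pos7(id32) recv 48: fwd; pos0(id82) recv 32: drop
After round 1: 5 messages still in flight

Answer: 5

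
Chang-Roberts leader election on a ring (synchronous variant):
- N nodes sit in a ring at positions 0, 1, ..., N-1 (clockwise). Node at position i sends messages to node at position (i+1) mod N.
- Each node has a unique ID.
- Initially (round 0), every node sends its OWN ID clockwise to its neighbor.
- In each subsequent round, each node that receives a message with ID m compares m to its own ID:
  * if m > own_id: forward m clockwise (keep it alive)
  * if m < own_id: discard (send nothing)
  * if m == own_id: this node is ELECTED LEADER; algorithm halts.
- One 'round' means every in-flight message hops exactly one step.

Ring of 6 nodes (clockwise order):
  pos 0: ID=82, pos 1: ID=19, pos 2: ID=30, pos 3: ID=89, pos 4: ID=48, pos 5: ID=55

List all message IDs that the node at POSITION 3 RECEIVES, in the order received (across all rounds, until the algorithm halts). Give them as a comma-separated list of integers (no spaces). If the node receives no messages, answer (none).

Round 1: pos1(id19) recv 82: fwd; pos2(id30) recv 19: drop; pos3(id89) recv 30: drop; pos4(id48) recv 89: fwd; pos5(id55) recv 48: drop; pos0(id82) recv 55: drop
Round 2: pos2(id30) recv 82: fwd; pos5(id55) recv 89: fwd
Round 3: pos3(id89) recv 82: drop; pos0(id82) recv 89: fwd
Round 4: pos1(id19) recv 89: fwd
Round 5: pos2(id30) recv 89: fwd
Round 6: pos3(id89) recv 89: ELECTED

Answer: 30,82,89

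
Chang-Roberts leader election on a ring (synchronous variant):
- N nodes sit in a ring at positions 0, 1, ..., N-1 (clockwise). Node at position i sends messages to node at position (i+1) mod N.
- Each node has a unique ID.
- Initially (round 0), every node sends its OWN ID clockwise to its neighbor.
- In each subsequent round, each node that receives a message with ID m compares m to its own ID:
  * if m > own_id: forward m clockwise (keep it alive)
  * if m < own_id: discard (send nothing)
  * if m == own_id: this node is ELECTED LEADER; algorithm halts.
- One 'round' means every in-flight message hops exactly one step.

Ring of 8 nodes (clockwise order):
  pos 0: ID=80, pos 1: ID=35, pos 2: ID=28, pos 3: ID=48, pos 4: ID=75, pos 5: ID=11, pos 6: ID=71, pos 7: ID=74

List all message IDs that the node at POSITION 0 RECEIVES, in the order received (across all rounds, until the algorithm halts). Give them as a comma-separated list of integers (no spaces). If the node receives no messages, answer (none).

Round 1: pos1(id35) recv 80: fwd; pos2(id28) recv 35: fwd; pos3(id48) recv 28: drop; pos4(id75) recv 48: drop; pos5(id11) recv 75: fwd; pos6(id71) recv 11: drop; pos7(id74) recv 71: drop; pos0(id80) recv 74: drop
Round 2: pos2(id28) recv 80: fwd; pos3(id48) recv 35: drop; pos6(id71) recv 75: fwd
Round 3: pos3(id48) recv 80: fwd; pos7(id74) recv 75: fwd
Round 4: pos4(id75) recv 80: fwd; pos0(id80) recv 75: drop
Round 5: pos5(id11) recv 80: fwd
Round 6: pos6(id71) recv 80: fwd
Round 7: pos7(id74) recv 80: fwd
Round 8: pos0(id80) recv 80: ELECTED

Answer: 74,75,80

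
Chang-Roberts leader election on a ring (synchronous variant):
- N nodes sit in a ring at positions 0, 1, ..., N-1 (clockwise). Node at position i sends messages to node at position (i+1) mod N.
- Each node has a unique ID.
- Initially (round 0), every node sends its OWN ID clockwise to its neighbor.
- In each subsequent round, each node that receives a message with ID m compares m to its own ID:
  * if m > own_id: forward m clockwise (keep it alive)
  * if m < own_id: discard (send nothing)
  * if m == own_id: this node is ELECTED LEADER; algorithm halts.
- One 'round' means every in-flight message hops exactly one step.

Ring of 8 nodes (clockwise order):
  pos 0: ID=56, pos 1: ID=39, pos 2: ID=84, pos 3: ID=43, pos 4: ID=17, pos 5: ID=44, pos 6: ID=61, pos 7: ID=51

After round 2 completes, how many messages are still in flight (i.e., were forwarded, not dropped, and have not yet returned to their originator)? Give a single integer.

Round 1: pos1(id39) recv 56: fwd; pos2(id84) recv 39: drop; pos3(id43) recv 84: fwd; pos4(id17) recv 43: fwd; pos5(id44) recv 17: drop; pos6(id61) recv 44: drop; pos7(id51) recv 61: fwd; pos0(id56) recv 51: drop
Round 2: pos2(id84) recv 56: drop; pos4(id17) recv 84: fwd; pos5(id44) recv 43: drop; pos0(id56) recv 61: fwd
After round 2: 2 messages still in flight

Answer: 2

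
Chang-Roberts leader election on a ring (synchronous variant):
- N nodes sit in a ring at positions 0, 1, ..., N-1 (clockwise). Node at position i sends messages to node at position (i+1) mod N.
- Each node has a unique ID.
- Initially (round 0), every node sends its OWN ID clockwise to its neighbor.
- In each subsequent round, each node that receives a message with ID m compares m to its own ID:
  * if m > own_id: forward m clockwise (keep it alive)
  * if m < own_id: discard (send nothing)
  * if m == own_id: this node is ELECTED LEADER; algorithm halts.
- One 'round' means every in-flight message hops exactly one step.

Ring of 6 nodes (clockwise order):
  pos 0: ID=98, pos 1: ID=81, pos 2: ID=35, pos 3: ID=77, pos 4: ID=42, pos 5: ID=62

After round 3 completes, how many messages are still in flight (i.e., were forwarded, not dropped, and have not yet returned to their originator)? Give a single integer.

Round 1: pos1(id81) recv 98: fwd; pos2(id35) recv 81: fwd; pos3(id77) recv 35: drop; pos4(id42) recv 77: fwd; pos5(id62) recv 42: drop; pos0(id98) recv 62: drop
Round 2: pos2(id35) recv 98: fwd; pos3(id77) recv 81: fwd; pos5(id62) recv 77: fwd
Round 3: pos3(id77) recv 98: fwd; pos4(id42) recv 81: fwd; pos0(id98) recv 77: drop
After round 3: 2 messages still in flight

Answer: 2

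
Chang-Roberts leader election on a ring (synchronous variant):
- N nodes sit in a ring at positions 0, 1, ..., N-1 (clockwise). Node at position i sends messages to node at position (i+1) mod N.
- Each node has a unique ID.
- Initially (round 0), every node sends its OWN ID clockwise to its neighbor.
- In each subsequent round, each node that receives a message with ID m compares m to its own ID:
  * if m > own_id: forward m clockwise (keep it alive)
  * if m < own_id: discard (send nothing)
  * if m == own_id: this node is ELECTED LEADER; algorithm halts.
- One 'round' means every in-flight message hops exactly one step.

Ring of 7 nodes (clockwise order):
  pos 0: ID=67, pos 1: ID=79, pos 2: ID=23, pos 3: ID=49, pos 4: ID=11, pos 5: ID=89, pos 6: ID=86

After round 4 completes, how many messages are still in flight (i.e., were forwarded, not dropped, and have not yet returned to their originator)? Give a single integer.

Answer: 2

Derivation:
Round 1: pos1(id79) recv 67: drop; pos2(id23) recv 79: fwd; pos3(id49) recv 23: drop; pos4(id11) recv 49: fwd; pos5(id89) recv 11: drop; pos6(id86) recv 89: fwd; pos0(id67) recv 86: fwd
Round 2: pos3(id49) recv 79: fwd; pos5(id89) recv 49: drop; pos0(id67) recv 89: fwd; pos1(id79) recv 86: fwd
Round 3: pos4(id11) recv 79: fwd; pos1(id79) recv 89: fwd; pos2(id23) recv 86: fwd
Round 4: pos5(id89) recv 79: drop; pos2(id23) recv 89: fwd; pos3(id49) recv 86: fwd
After round 4: 2 messages still in flight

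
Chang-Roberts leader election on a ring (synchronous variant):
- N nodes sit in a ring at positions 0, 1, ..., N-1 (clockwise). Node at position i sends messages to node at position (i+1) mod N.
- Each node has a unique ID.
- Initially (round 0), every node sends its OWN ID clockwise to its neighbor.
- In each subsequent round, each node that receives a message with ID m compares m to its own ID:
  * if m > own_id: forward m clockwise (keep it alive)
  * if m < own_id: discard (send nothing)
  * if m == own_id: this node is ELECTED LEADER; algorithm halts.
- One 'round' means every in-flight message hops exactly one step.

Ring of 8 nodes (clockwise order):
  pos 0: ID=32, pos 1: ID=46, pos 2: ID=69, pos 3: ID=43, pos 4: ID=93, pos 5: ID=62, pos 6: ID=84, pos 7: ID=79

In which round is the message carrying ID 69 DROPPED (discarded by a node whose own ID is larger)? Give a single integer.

Round 1: pos1(id46) recv 32: drop; pos2(id69) recv 46: drop; pos3(id43) recv 69: fwd; pos4(id93) recv 43: drop; pos5(id62) recv 93: fwd; pos6(id84) recv 62: drop; pos7(id79) recv 84: fwd; pos0(id32) recv 79: fwd
Round 2: pos4(id93) recv 69: drop; pos6(id84) recv 93: fwd; pos0(id32) recv 84: fwd; pos1(id46) recv 79: fwd
Round 3: pos7(id79) recv 93: fwd; pos1(id46) recv 84: fwd; pos2(id69) recv 79: fwd
Round 4: pos0(id32) recv 93: fwd; pos2(id69) recv 84: fwd; pos3(id43) recv 79: fwd
Round 5: pos1(id46) recv 93: fwd; pos3(id43) recv 84: fwd; pos4(id93) recv 79: drop
Round 6: pos2(id69) recv 93: fwd; pos4(id93) recv 84: drop
Round 7: pos3(id43) recv 93: fwd
Round 8: pos4(id93) recv 93: ELECTED
Message ID 69 originates at pos 2; dropped at pos 4 in round 2

Answer: 2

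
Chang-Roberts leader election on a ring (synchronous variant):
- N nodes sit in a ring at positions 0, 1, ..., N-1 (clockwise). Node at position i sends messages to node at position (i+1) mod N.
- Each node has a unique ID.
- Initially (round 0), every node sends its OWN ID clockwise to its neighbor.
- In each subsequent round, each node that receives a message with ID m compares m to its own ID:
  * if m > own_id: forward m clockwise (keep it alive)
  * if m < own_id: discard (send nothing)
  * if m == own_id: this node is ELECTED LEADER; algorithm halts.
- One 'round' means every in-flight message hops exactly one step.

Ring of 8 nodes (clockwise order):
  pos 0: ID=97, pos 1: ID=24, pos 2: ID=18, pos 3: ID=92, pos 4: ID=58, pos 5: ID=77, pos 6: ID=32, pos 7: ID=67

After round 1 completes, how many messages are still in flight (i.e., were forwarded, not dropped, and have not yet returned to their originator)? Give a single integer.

Round 1: pos1(id24) recv 97: fwd; pos2(id18) recv 24: fwd; pos3(id92) recv 18: drop; pos4(id58) recv 92: fwd; pos5(id77) recv 58: drop; pos6(id32) recv 77: fwd; pos7(id67) recv 32: drop; pos0(id97) recv 67: drop
After round 1: 4 messages still in flight

Answer: 4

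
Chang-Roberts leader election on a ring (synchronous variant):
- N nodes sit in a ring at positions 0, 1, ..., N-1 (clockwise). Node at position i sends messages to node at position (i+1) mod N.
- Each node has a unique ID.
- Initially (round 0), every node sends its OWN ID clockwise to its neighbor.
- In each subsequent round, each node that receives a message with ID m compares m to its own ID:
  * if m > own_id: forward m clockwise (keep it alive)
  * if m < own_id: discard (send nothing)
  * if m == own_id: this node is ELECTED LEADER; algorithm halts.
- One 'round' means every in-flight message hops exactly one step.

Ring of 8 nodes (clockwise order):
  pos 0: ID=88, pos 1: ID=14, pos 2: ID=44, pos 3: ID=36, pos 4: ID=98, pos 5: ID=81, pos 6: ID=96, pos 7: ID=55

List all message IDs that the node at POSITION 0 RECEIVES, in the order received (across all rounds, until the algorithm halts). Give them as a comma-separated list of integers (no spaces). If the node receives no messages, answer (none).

Answer: 55,96,98

Derivation:
Round 1: pos1(id14) recv 88: fwd; pos2(id44) recv 14: drop; pos3(id36) recv 44: fwd; pos4(id98) recv 36: drop; pos5(id81) recv 98: fwd; pos6(id96) recv 81: drop; pos7(id55) recv 96: fwd; pos0(id88) recv 55: drop
Round 2: pos2(id44) recv 88: fwd; pos4(id98) recv 44: drop; pos6(id96) recv 98: fwd; pos0(id88) recv 96: fwd
Round 3: pos3(id36) recv 88: fwd; pos7(id55) recv 98: fwd; pos1(id14) recv 96: fwd
Round 4: pos4(id98) recv 88: drop; pos0(id88) recv 98: fwd; pos2(id44) recv 96: fwd
Round 5: pos1(id14) recv 98: fwd; pos3(id36) recv 96: fwd
Round 6: pos2(id44) recv 98: fwd; pos4(id98) recv 96: drop
Round 7: pos3(id36) recv 98: fwd
Round 8: pos4(id98) recv 98: ELECTED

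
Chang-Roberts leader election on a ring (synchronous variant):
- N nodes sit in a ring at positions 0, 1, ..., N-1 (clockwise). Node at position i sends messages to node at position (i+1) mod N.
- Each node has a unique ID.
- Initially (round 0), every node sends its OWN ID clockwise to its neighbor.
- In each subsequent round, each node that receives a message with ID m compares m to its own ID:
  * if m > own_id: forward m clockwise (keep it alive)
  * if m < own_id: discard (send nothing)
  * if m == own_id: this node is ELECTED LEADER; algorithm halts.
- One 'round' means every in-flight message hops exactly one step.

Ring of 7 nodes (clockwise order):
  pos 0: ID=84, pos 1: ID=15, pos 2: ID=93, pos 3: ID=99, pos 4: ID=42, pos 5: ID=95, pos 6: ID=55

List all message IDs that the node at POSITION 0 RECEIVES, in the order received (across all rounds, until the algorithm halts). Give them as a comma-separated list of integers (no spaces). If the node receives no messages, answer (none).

Answer: 55,95,99

Derivation:
Round 1: pos1(id15) recv 84: fwd; pos2(id93) recv 15: drop; pos3(id99) recv 93: drop; pos4(id42) recv 99: fwd; pos5(id95) recv 42: drop; pos6(id55) recv 95: fwd; pos0(id84) recv 55: drop
Round 2: pos2(id93) recv 84: drop; pos5(id95) recv 99: fwd; pos0(id84) recv 95: fwd
Round 3: pos6(id55) recv 99: fwd; pos1(id15) recv 95: fwd
Round 4: pos0(id84) recv 99: fwd; pos2(id93) recv 95: fwd
Round 5: pos1(id15) recv 99: fwd; pos3(id99) recv 95: drop
Round 6: pos2(id93) recv 99: fwd
Round 7: pos3(id99) recv 99: ELECTED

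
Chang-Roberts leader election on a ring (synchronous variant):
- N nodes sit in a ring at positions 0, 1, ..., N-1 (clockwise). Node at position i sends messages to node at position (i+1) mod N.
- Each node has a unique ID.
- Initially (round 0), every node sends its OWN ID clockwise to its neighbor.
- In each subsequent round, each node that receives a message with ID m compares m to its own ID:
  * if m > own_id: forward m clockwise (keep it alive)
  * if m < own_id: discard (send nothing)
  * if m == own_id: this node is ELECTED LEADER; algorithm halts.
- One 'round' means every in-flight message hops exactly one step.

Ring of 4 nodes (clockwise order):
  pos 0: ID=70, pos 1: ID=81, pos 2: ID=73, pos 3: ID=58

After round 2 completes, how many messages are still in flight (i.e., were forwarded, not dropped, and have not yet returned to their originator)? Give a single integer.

Answer: 2

Derivation:
Round 1: pos1(id81) recv 70: drop; pos2(id73) recv 81: fwd; pos3(id58) recv 73: fwd; pos0(id70) recv 58: drop
Round 2: pos3(id58) recv 81: fwd; pos0(id70) recv 73: fwd
After round 2: 2 messages still in flight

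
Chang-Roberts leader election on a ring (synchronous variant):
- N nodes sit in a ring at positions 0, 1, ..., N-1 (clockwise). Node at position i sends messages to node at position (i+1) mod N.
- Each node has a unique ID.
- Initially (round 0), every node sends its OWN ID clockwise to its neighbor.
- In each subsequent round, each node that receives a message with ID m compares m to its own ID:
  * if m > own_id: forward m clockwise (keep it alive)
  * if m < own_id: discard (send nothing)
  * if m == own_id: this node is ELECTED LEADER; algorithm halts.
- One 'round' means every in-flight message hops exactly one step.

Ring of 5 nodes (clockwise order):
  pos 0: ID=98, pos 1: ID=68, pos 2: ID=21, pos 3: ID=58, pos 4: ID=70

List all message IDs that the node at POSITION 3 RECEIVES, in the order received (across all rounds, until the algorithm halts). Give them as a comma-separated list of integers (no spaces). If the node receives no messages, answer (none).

Round 1: pos1(id68) recv 98: fwd; pos2(id21) recv 68: fwd; pos3(id58) recv 21: drop; pos4(id70) recv 58: drop; pos0(id98) recv 70: drop
Round 2: pos2(id21) recv 98: fwd; pos3(id58) recv 68: fwd
Round 3: pos3(id58) recv 98: fwd; pos4(id70) recv 68: drop
Round 4: pos4(id70) recv 98: fwd
Round 5: pos0(id98) recv 98: ELECTED

Answer: 21,68,98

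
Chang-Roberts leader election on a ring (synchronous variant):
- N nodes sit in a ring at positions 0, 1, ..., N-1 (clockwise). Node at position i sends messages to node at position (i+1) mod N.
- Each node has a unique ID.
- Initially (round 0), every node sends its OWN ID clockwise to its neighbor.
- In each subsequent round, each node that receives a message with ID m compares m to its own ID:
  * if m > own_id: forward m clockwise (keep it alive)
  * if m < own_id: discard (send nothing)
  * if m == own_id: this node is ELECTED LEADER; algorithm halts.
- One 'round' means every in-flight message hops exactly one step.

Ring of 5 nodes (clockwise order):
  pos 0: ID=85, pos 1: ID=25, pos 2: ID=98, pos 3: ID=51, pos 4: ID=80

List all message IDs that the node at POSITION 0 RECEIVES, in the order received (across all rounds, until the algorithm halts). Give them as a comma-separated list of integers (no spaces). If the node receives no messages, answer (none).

Answer: 80,98

Derivation:
Round 1: pos1(id25) recv 85: fwd; pos2(id98) recv 25: drop; pos3(id51) recv 98: fwd; pos4(id80) recv 51: drop; pos0(id85) recv 80: drop
Round 2: pos2(id98) recv 85: drop; pos4(id80) recv 98: fwd
Round 3: pos0(id85) recv 98: fwd
Round 4: pos1(id25) recv 98: fwd
Round 5: pos2(id98) recv 98: ELECTED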